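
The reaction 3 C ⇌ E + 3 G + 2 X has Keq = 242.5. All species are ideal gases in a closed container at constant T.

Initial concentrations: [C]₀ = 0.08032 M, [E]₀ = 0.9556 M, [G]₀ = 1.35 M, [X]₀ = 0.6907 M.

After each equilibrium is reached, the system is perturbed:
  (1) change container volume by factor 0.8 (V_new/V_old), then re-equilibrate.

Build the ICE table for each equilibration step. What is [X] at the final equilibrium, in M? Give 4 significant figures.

Q₀ = 2165 vs Keq = 242.5 ⇒ Q>K, reverse
Step 1:
                   C          E          G          X
  I          0.08032     0.9556       1.35     0.6907
  C          0.06937   -0.02312   -0.06937   -0.04625
  E           0.1497     0.9325      1.281     0.6445
  solve Keq expr → x = -0.02312; check Q = 242.5
Then change container volume by factor 0.8 (V_new/V_old).
Step 2:
                   C          E          G          X
  I           0.1871      1.166      1.601     0.8056
  C          0.03614   -0.01205   -0.03614   -0.02409
  E           0.2233      1.154      1.565     0.7815
  solve Keq expr → x = -0.01205; check Q = 242.5

[X]_eq = 0.7815 M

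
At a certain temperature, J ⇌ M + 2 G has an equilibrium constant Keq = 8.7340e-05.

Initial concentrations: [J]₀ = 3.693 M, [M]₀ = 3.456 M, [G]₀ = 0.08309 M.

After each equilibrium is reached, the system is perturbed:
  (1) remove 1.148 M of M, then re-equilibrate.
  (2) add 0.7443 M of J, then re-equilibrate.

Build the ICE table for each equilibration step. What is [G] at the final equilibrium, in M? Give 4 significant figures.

Q₀ = 0.006461 vs Keq = 8.7340e-05 ⇒ Q>K, reverse
Step 1:
                    J           M           G
  Initial       3.693       3.456     0.08309
  Change      0.03666    -0.03666    -0.07333
  Equil          3.73       3.419     0.00976
  solve Keq expr → x = -0.03666; check Q = 8.7340e-05
Then remove 1.148 M of M.
Step 2:
                    J           M           G
  Initial        3.73       2.271     0.00976
  Change    -0.001105    0.001105    0.002211
  Equil         3.729       2.272     0.01197
  solve Keq expr → x = 0.001105; check Q = 8.7340e-05
Then add 0.7443 M of J.
Step 3:
                    J           M           G
  Initial       4.473       2.272     0.01197
  Change  -5.6902e-04  5.6902e-04    0.001138
  Equil         4.472       2.273     0.01311
  solve Keq expr → x = 5.6902e-04; check Q = 8.7340e-05

[G]_eq = 0.01311 M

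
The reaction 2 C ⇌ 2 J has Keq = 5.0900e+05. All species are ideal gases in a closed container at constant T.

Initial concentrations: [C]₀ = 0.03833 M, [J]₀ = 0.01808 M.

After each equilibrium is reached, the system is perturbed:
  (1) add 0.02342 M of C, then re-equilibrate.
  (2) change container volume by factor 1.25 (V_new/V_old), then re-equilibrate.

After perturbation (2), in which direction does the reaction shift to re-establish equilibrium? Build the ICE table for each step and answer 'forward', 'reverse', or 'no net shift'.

Direction: no net shift

Q₀ = 0.2225 vs Keq = 5.0900e+05 ⇒ Q<K, forward
Step 1:
                  C         J
  I         0.03833   0.01808
  C        -0.03825   0.03825
  E       7.8957e-05   0.05633
  solve Keq expr → x = 0.01913; check Q = 5.0900e+05
Then add 0.02342 M of C.
Step 2:
                  C         J
  I          0.0235   0.05633
  C        -0.02339   0.02339
  E       1.1174e-04   0.07972
  solve Keq expr → x = 0.01169; check Q = 5.0900e+05
Then change container volume by factor 1.25 (V_new/V_old).
Step 3:
                  C         J
  I       8.9390e-05   0.06377
  C               0         0
  E       8.9390e-05   0.06377
  solve Keq expr → x = 0; check Q = 5.0900e+05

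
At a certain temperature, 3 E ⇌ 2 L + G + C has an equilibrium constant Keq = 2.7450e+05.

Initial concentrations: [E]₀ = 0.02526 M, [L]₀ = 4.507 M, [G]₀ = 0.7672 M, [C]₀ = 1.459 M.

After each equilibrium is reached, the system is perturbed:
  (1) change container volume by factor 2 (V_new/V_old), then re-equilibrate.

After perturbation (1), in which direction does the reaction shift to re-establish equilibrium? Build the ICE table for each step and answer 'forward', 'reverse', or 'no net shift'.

Q₀ = 1.4107e+06 vs Keq = 2.7450e+05 ⇒ Q>K, reverse
Step 1:
                  E         L         G         C
  I         0.02526     4.507    0.7672     1.459
  C         0.01808  -0.01205 -0.006026 -0.006026
  E         0.04334     4.495    0.7612     1.453
  solve Keq expr → x = -0.006026; check Q = 2.7450e+05
Then change container volume by factor 2 (V_new/V_old).
Step 2:
                  E         L         G         C
  I         0.02167     2.247    0.3806    0.7265
  C       -0.004422  0.002948  0.001474  0.001474
  E         0.01725      2.25    0.3821     0.728
  solve Keq expr → x = 0.001474; check Q = 2.7450e+05

Direction: forward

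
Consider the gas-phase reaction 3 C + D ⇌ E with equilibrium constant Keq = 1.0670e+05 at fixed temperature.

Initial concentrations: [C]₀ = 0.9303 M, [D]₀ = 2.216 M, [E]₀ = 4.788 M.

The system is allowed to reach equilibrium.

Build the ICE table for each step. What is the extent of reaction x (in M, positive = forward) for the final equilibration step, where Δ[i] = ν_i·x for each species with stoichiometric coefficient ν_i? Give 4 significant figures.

x = 0.3004 M

Q₀ = 2.684 vs Keq = 1.0670e+05 ⇒ Q<K, forward
Step 1:
                   C          D          E
  Initial     0.9303      2.216      4.788
  Change     -0.9011    -0.3004     0.3004
  Equil       0.0292      1.916      5.088
  solve Keq expr → x = 0.3004; check Q = 1.0670e+05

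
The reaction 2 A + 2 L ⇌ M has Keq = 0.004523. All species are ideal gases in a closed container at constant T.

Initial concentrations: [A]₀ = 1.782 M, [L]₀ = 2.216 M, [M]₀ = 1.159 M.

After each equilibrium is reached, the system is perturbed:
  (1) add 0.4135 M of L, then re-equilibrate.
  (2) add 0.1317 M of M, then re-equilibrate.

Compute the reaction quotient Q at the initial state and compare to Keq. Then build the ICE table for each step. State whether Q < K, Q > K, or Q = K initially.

Q₀ = 0.07432; Q > K (proceeds reverse)

Q₀ = 0.07432 vs Keq = 0.004523 ⇒ Q>K, reverse
Step 1:
                  A         L         M
  init        1.782     2.216     1.159
  Δ           1.281     1.281   -0.6403
  eq          3.063     3.497    0.5187
  solve Keq expr → x = -0.6403; check Q = 0.004523
Then add 0.4135 M of L.
Step 2:
                  A         L         M
  init        3.063      3.91    0.5187
  Δ         -0.1064   -0.1064    0.0532
  eq          2.956     3.804    0.5719
  solve Keq expr → x = 0.0532; check Q = 0.004523
Then add 0.1317 M of M.
Step 3:
                  A         L         M
  init        2.956     3.804    0.7036
  Δ          0.1078    0.1078  -0.05391
  eq          3.064     3.912    0.6497
  solve Keq expr → x = -0.05391; check Q = 0.004523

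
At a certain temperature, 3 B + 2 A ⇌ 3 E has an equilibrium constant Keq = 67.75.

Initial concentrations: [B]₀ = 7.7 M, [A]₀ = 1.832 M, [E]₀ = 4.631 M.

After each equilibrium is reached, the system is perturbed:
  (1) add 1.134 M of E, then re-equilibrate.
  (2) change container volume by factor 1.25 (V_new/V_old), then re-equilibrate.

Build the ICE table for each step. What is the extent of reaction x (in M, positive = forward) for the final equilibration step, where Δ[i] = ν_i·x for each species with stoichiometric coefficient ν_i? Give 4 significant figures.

x = -0.01937 M

Q₀ = 0.06482 vs Keq = 67.75 ⇒ Q<K, forward
Step 1:
                  B         A         E
  init          7.7     1.832     4.631
  Δ          -2.461    -1.641     2.461
  eq          5.239    0.1913     7.092
  solve Keq expr → x = 0.8203; check Q = 67.75
Then add 1.134 M of E.
Step 2:
                  B         A         E
  init        5.239    0.1913     8.226
  Δ         0.06138   0.04092  -0.06138
  eq            5.3    0.2323     8.165
  solve Keq expr → x = -0.02046; check Q = 67.75
Then change container volume by factor 1.25 (V_new/V_old).
Step 3:
                  B         A         E
  init         4.24    0.1858     6.532
  Δ          0.0581   0.03873   -0.0581
  eq          4.298    0.2245     6.474
  solve Keq expr → x = -0.01937; check Q = 67.75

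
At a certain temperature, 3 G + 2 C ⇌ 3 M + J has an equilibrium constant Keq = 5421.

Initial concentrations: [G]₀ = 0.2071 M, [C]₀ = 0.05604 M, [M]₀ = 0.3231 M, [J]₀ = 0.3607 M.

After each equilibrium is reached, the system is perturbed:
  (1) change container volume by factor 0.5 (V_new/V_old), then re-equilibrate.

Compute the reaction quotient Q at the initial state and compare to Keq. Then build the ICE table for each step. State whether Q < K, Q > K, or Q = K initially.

Q₀ = 436.1; Q < K (proceeds forward)

Q₀ = 436.1 vs Keq = 5421 ⇒ Q<K, forward
Step 1:
                   G          C          M          J
  init        0.2071    0.05604     0.3231     0.3607
  Δ         -0.04267   -0.02845    0.04267    0.01422
  eq          0.1644    0.02759     0.3658     0.3749
  solve Keq expr → x = 0.01422; check Q = 5421
Then change container volume by factor 0.5 (V_new/V_old).
Step 2:
                   G          C          M          J
  init        0.3289    0.05518     0.7315     0.7498
  Δ         -0.01695    -0.0113    0.01695   0.005649
  eq          0.3119    0.04389     0.7485     0.7555
  solve Keq expr → x = 0.005649; check Q = 5421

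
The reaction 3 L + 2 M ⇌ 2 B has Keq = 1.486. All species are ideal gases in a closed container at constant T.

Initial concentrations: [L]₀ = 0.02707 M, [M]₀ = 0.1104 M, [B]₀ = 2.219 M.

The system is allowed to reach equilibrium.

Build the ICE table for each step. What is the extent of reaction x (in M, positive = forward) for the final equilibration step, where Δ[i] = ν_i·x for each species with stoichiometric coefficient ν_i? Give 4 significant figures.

Q₀ = 2.0366e+07 vs Keq = 1.486 ⇒ Q>K, reverse
Step 1:
                  L         M         B
  init      0.02707    0.1104     2.219
  Δ           1.175    0.7833   -0.7833
  eq          1.202    0.8937     1.436
  solve Keq expr → x = -0.3916; check Q = 1.486

x = -0.3916 M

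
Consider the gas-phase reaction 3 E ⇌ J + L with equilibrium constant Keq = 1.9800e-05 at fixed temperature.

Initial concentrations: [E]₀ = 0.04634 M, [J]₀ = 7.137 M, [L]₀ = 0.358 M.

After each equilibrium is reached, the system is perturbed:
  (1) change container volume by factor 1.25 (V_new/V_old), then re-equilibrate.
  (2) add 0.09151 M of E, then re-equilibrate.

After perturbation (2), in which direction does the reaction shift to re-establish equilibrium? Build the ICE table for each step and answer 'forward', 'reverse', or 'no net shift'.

Q₀ = 2.5676e+04 vs Keq = 1.9800e-05 ⇒ Q>K, reverse
Step 1:
                   E          J          L
  init       0.04634      7.137      0.358
  Δ            1.074     -0.358     -0.358
  eq            1.12      6.779 4.1071e-06
  solve Keq expr → x = -0.358; check Q = 1.9800e-05
Then change container volume by factor 1.25 (V_new/V_old).
Step 2:
                   E          J          L
  init        0.8963      5.423 3.2857e-06
  Δ       1.9714e-06 -6.5712e-07 -6.5712e-07
  eq          0.8963      5.423 2.6286e-06
  solve Keq expr → x = -6.5712e-07; check Q = 1.9800e-05
Then add 0.09151 M of E.
Step 3:
                   E          J          L
  init        0.9878      5.423 2.6286e-06
  Δ       -2.6703e-06 8.9011e-07 8.9011e-07
  eq          0.9878      5.423 3.5187e-06
  solve Keq expr → x = 8.9011e-07; check Q = 1.9800e-05

Direction: forward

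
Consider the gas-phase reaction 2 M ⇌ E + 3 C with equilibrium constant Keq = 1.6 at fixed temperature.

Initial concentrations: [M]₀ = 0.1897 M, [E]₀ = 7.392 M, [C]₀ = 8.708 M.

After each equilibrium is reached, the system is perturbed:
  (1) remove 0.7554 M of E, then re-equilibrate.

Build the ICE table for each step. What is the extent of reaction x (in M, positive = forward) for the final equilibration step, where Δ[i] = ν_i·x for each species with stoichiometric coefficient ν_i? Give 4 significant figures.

x = 0.028 M

Q₀ = 1.3564e+05 vs Keq = 1.6 ⇒ Q>K, reverse
Step 1:
                    M           E           C
  Initial      0.1897       7.392       8.708
  Change        4.532      -2.266      -6.799
  Equil         4.722       5.126       1.909
  solve Keq expr → x = -2.266; check Q = 1.6
Then remove 0.7554 M of E.
Step 2:
                    M           E           C
  Initial       4.722        4.37       1.909
  Change     -0.05601       0.028     0.08401
  Equil         4.666       4.398       1.993
  solve Keq expr → x = 0.028; check Q = 1.6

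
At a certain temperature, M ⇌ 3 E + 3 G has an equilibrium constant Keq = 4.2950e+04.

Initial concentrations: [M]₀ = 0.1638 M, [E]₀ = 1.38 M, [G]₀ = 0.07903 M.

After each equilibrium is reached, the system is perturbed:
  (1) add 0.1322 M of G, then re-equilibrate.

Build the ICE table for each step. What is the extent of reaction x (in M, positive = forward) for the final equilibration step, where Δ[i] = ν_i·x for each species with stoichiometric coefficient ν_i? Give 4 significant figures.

Q₀ = 0.00792 vs Keq = 4.2950e+04 ⇒ Q<K, forward
Step 1:
                  M         E         G
  I          0.1638      1.38   0.07903
  C         -0.1638    0.4913    0.4913
  E       2.8307e-05     1.871    0.5703
  solve Keq expr → x = 0.1638; check Q = 4.2950e+04
Then add 0.1322 M of G.
Step 2:
                  M         E         G
  I       2.8307e-05     1.871    0.7025
  C       2.4576e-05 -7.3727e-05 -7.3727e-05
  E       5.2883e-05     1.871    0.7025
  solve Keq expr → x = -2.4576e-05; check Q = 4.2950e+04

x = -2.4576e-05 M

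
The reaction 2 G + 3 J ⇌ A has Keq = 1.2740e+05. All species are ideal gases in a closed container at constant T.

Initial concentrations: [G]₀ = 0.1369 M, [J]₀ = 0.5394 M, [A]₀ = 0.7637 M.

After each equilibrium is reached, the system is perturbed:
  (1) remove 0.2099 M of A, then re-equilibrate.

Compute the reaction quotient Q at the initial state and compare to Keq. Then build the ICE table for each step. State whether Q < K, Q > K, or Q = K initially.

Q₀ = 259.6 vs Keq = 1.2740e+05 ⇒ Q<K, forward
Step 1:
                   G          J          A
  init        0.1369     0.5394     0.7637
  Δ          -0.1247    -0.1871    0.06236
  eq         0.01218     0.3523     0.8261
  solve Keq expr → x = 0.06236; check Q = 1.2740e+05
Then remove 0.2099 M of A.
Step 2:
                   G          J          A
  init       0.01218     0.3523     0.6162
  Δ        -0.001549  -0.002323 7.7433e-04
  eq         0.01063       0.35     0.6169
  solve Keq expr → x = 7.7433e-04; check Q = 1.2740e+05

Q₀ = 259.6; Q < K (proceeds forward)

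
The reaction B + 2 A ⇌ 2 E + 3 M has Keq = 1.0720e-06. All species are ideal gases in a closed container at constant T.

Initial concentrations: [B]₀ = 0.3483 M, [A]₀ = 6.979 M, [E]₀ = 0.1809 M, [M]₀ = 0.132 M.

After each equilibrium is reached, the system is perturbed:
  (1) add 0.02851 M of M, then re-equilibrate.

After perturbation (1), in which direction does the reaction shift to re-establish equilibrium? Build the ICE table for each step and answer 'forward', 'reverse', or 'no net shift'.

Direction: reverse

Q₀ = 4.4367e-06 vs Keq = 1.0720e-06 ⇒ Q>K, reverse
Step 1:
                  B         A         E         M
  I          0.3483     6.979    0.1809     0.132
  C         0.01312   0.02624  -0.02624  -0.03937
  E          0.3614     7.005    0.1547   0.09263
  solve Keq expr → x = -0.01312; check Q = 1.0720e-06
Then add 0.02851 M of M.
Step 2:
                  B         A         E         M
  I          0.3614     7.005    0.1547    0.1211
  C        0.007172   0.01434  -0.01434  -0.02151
  E          0.3686      7.02    0.1403   0.09963
  solve Keq expr → x = -0.007172; check Q = 1.0720e-06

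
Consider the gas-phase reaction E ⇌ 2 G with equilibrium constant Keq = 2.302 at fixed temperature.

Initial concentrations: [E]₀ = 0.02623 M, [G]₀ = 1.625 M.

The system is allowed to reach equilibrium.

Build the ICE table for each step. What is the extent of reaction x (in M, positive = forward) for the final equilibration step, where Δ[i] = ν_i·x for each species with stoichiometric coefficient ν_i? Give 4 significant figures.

x = -0.3483 M

Q₀ = 100.7 vs Keq = 2.302 ⇒ Q>K, reverse
Step 1:
                    E           G
  I           0.02623       1.625
  C            0.3483     -0.6965
  E            0.3745      0.9285
  solve Keq expr → x = -0.3483; check Q = 2.302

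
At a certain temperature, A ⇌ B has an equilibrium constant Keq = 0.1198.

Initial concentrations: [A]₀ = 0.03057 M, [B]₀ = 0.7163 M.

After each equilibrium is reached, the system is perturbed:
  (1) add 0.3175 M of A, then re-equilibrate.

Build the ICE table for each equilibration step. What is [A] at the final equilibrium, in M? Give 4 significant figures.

[A]_eq = 0.9505 M

Q₀ = 23.43 vs Keq = 0.1198 ⇒ Q>K, reverse
Step 1:
                  A         B
  Initial   0.03057    0.7163
  Change     0.6364   -0.6364
  Equil       0.667    0.0799
  solve Keq expr → x = -0.6364; check Q = 0.1198
Then add 0.3175 M of A.
Step 2:
                  A         B
  Initial    0.9845    0.0799
  Change   -0.03397   0.03397
  Equil      0.9505    0.1139
  solve Keq expr → x = 0.03397; check Q = 0.1198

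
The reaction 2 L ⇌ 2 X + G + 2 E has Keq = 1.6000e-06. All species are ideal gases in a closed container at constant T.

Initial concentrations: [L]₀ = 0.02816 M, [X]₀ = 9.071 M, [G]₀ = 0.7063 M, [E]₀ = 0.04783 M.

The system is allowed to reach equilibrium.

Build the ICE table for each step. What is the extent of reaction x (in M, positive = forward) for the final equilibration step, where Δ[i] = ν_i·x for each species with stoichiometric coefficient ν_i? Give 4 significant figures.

Q₀ = 167.7 vs Keq = 1.6000e-06 ⇒ Q>K, reverse
Step 1:
                  L         X         G         E
  Initial   0.02816     9.071    0.7063   0.04783
  Change    0.04782  -0.04782  -0.02391  -0.04782
  Equil     0.07598     9.023    0.6824 1.2893e-05
  solve Keq expr → x = -0.02391; check Q = 1.6000e-06

x = -0.02391 M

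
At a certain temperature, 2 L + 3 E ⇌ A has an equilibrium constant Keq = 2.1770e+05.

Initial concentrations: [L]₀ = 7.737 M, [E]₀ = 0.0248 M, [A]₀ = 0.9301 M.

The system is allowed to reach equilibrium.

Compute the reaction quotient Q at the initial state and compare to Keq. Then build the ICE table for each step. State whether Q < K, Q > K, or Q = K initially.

Q₀ = 1019 vs Keq = 2.1770e+05 ⇒ Q<K, forward
Step 1:
                  L         E         A
  Initial     7.737    0.0248    0.9301
  Change   -0.01376  -0.02064  0.006879
  Equil       7.723  0.004163     0.937
  solve Keq expr → x = 0.006879; check Q = 2.1770e+05

Q₀ = 1019; Q < K (proceeds forward)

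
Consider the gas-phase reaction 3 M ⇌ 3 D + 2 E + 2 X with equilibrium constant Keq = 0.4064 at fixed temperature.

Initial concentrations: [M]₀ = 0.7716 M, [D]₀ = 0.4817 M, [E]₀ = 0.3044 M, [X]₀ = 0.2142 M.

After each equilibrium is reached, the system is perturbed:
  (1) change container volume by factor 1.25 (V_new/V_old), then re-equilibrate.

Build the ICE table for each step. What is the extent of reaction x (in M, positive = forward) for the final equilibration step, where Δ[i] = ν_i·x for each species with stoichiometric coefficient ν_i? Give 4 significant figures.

Q₀ = 0.001034 vs Keq = 0.4064 ⇒ Q<K, forward
Step 1:
                  M         D         E         X
  I          0.7716    0.4817    0.3044    0.2142
  C         -0.3444    0.3444    0.2296    0.2296
  E          0.4272    0.8261     0.534    0.4438
  solve Keq expr → x = 0.1148; check Q = 0.4064
Then change container volume by factor 1.25 (V_new/V_old).
Step 2:
                  M         D         E         X
  I          0.3417    0.6609    0.4272    0.3551
  C        -0.04372   0.04372   0.02914   0.02914
  E           0.298    0.7046    0.4564    0.3842
  solve Keq expr → x = 0.01457; check Q = 0.4064

x = 0.01457 M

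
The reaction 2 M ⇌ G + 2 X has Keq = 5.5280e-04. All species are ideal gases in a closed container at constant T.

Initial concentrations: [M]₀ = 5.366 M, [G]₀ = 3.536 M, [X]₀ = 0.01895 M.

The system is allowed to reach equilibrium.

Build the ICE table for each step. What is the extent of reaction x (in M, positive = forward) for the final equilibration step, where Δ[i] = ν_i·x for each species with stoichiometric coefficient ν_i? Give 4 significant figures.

x = 0.02366 M

Q₀ = 4.4099e-05 vs Keq = 5.5280e-04 ⇒ Q<K, forward
Step 1:
                  M         G         X
  init        5.366     3.536   0.01895
  Δ        -0.04733   0.02366   0.04733
  eq          5.319      3.56   0.06628
  solve Keq expr → x = 0.02366; check Q = 5.5280e-04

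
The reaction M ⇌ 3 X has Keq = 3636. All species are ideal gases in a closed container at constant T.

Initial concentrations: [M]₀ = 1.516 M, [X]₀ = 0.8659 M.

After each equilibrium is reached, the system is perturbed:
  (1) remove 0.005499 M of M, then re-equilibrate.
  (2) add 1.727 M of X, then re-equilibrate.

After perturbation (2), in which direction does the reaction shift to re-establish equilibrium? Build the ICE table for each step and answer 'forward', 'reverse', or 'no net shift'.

Direction: reverse

Q₀ = 0.4283 vs Keq = 3636 ⇒ Q<K, forward
Step 1:
                   M          X
  init         1.516     0.8659
  Δ           -1.475      4.426
  eq         0.04075      5.292
  solve Keq expr → x = 1.475; check Q = 3636
Then remove 0.005499 M of M.
Step 2:
                   M          X
  init       0.03525      5.292
  Δ         0.005144   -0.01543
  eq          0.0404      5.276
  solve Keq expr → x = -0.005144; check Q = 3636
Then add 1.727 M of X.
Step 3:
                   M          X
  init        0.0404      7.003
  Δ          0.04832     -0.145
  eq         0.08872      6.858
  solve Keq expr → x = -0.04832; check Q = 3636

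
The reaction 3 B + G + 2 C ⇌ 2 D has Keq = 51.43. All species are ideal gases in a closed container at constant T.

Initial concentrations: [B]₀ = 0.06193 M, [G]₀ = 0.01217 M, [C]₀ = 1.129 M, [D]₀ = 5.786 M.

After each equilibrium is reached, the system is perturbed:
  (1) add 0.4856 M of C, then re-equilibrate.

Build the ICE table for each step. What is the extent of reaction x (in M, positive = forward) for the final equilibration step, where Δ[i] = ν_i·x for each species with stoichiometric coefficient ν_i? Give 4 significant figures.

Q₀ = 9.0861e+06 vs Keq = 51.43 ⇒ Q>K, reverse
Step 1:
                  B         G         C         D
  init      0.06193   0.01217     1.129     5.786
  Δ          0.8147    0.2716    0.5431   -0.5431
  eq         0.8766    0.2837     1.672     5.243
  solve Keq expr → x = -0.2716; check Q = 51.43
Then add 0.4856 M of C.
Step 2:
                  B         G         C         D
  init       0.8766    0.2837     2.158     5.243
  Δ        -0.08901  -0.02967  -0.05934   0.05934
  eq         0.7876    0.2541     2.098     5.302
  solve Keq expr → x = 0.02967; check Q = 51.43

x = 0.02967 M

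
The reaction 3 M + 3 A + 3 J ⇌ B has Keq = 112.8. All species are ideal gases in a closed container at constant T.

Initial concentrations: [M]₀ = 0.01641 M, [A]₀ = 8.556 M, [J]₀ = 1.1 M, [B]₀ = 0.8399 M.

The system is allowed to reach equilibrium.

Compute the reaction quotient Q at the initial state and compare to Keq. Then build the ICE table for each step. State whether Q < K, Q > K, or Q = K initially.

Q₀ = 228 vs Keq = 112.8 ⇒ Q>K, reverse
Step 1:
                   M          A          J          B
  I          0.01641      8.556        1.1     0.8399
  C         0.004237   0.004237   0.004237  -0.001412
  E          0.02065       8.56      1.104     0.8385
  solve Keq expr → x = -0.001412; check Q = 112.8

Q₀ = 228; Q > K (proceeds reverse)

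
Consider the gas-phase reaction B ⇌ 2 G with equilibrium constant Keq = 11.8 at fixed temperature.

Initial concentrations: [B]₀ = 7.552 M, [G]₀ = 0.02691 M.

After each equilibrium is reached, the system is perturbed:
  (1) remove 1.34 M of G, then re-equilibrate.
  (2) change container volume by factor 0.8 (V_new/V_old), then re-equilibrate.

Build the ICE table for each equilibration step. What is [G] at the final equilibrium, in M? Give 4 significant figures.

[G]_eq = 7.558 M

Q₀ = 9.5888e-05 vs Keq = 11.8 ⇒ Q<K, forward
Step 1:
                  B         G
  init        7.552   0.02691
  Δ          -3.461     6.921
  eq          4.091     6.948
  solve Keq expr → x = 3.461; check Q = 11.8
Then remove 1.34 M of G.
Step 2:
                  B         G
  init        4.091     5.608
  Δ         -0.4661    0.9322
  eq          3.625      6.54
  solve Keq expr → x = 0.4661; check Q = 11.8
Then change container volume by factor 0.8 (V_new/V_old).
Step 3:
                  B         G
  init        4.532     8.176
  Δ           0.309   -0.6179
  eq           4.84     7.558
  solve Keq expr → x = -0.309; check Q = 11.8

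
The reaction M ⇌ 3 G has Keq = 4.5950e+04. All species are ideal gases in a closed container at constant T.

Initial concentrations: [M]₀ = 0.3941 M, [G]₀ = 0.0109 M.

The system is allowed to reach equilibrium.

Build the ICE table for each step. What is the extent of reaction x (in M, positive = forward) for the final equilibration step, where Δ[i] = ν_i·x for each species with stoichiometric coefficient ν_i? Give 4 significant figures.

Q₀ = 3.2860e-06 vs Keq = 4.5950e+04 ⇒ Q<K, forward
Step 1:
                   M          G
  I           0.3941     0.0109
  C          -0.3941      1.182
  E       3.6960e-05      1.193
  solve Keq expr → x = 0.3941; check Q = 4.5950e+04

x = 0.3941 M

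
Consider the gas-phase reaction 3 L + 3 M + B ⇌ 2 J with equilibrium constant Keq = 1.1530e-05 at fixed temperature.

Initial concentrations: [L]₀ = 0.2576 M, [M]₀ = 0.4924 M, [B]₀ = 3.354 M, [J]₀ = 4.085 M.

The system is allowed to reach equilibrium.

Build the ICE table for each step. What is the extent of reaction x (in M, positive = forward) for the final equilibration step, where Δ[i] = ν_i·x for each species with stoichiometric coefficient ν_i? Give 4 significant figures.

x = -1.558 M

Q₀ = 2438 vs Keq = 1.1530e-05 ⇒ Q>K, reverse
Step 1:
                  L         M         B         J
  Initial    0.2576    0.4924     3.354     4.085
  Change      4.675     4.675     1.558    -3.117
  Equil       4.933     5.167     4.912    0.9684
  solve Keq expr → x = -1.558; check Q = 1.1530e-05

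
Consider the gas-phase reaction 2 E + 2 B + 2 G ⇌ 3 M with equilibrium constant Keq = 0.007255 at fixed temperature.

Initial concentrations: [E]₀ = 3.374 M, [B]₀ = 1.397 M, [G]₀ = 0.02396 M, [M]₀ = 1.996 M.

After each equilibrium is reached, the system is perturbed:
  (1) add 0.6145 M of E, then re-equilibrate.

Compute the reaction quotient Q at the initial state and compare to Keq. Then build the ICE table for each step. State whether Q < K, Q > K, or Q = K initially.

Q₀ = 623.5; Q > K (proceeds reverse)

Q₀ = 623.5 vs Keq = 0.007255 ⇒ Q>K, reverse
Step 1:
                  E         B         G         M
  init        3.374     1.397   0.02396     1.996
  Δ          0.8206    0.8206    0.8206    -1.231
  eq          4.195     2.218    0.8446    0.7651
  solve Keq expr → x = -0.4103; check Q = 0.007255
Then add 0.6145 M of E.
Step 2:
                  E         B         G         M
  init        4.809     2.218    0.8446    0.7651
  Δ        -0.02892  -0.02892  -0.02892   0.04337
  eq           4.78     2.189    0.8157    0.8084
  solve Keq expr → x = 0.01446; check Q = 0.007255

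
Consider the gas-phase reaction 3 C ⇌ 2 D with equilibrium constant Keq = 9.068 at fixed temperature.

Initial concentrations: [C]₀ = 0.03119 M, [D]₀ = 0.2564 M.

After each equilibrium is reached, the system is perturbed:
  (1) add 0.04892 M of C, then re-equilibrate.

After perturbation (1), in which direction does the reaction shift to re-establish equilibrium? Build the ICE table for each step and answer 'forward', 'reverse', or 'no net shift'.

Q₀ = 2167 vs Keq = 9.068 ⇒ Q>K, reverse
Step 1:
                    C           D
  I           0.03119      0.2564
  C            0.1197    -0.07983
  E            0.1509      0.1766
  solve Keq expr → x = -0.03991; check Q = 9.068
Then add 0.04892 M of C.
Step 2:
                    C           D
  I            0.1999      0.1766
  C          -0.03566     0.02377
  E            0.1642      0.2003
  solve Keq expr → x = 0.01189; check Q = 9.068

Direction: forward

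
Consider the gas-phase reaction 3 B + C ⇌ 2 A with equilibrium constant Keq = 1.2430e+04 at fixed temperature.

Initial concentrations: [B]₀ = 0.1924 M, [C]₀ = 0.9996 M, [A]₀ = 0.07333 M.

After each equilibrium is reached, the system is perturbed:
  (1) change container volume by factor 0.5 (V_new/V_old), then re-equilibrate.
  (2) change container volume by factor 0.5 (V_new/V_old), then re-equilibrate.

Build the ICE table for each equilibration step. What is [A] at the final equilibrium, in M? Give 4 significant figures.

[A]_eq = 0.7905 M

Q₀ = 0.7553 vs Keq = 1.2430e+04 ⇒ Q<K, forward
Step 1:
                   B          C          A
  I           0.1924     0.9996    0.07333
  C          -0.1777   -0.05925     0.1185
  E          0.01466     0.9404     0.1918
  solve Keq expr → x = 0.05925; check Q = 1.2430e+04
Then change container volume by factor 0.5 (V_new/V_old).
Step 2:
                   B          C          A
  I          0.02931      1.881     0.3837
  C         -0.01061  -0.003536   0.007072
  E           0.0187      1.877     0.3907
  solve Keq expr → x = 0.003536; check Q = 1.2430e+04
Then change container volume by factor 0.5 (V_new/V_old).
Step 3:
                   B          C          A
  I          0.03741      3.754     0.7814
  C         -0.01365   -0.00455     0.0091
  E          0.02376       3.75     0.7905
  solve Keq expr → x = 0.00455; check Q = 1.2430e+04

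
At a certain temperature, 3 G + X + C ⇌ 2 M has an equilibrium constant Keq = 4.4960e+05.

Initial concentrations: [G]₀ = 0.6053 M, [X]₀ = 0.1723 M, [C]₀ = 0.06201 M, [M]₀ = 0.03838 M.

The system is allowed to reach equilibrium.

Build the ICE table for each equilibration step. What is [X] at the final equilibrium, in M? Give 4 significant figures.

Q₀ = 0.6217 vs Keq = 4.4960e+05 ⇒ Q<K, forward
Step 1:
                    G           X           C           M
  Initial      0.6053      0.1723     0.06201     0.03838
  Change       -0.186      -0.062      -0.062       0.124
  Equil        0.4193      0.1103  7.2137e-06      0.1624
  solve Keq expr → x = 0.062; check Q = 4.4960e+05

[X]_eq = 0.1103 M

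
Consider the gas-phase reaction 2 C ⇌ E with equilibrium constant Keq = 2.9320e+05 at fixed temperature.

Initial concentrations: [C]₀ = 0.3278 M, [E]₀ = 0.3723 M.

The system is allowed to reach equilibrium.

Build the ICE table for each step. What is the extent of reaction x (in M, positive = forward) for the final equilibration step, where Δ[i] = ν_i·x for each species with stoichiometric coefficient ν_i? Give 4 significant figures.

x = 0.1632 M

Q₀ = 3.465 vs Keq = 2.9320e+05 ⇒ Q<K, forward
Step 1:
                    C           E
  I            0.3278      0.3723
  C           -0.3264      0.1632
  E          0.001351      0.5355
  solve Keq expr → x = 0.1632; check Q = 2.9320e+05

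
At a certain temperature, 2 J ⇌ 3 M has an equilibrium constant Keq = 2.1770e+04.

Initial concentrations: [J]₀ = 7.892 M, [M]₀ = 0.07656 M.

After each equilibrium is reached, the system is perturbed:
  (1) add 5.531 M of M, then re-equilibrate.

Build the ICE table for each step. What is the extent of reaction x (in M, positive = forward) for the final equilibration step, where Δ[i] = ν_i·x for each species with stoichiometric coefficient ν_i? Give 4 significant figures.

Q₀ = 7.2050e-06 vs Keq = 2.1770e+04 ⇒ Q<K, forward
Step 1:
                    J           M
  init          7.892     0.07656
  Δ            -7.627       11.44
  eq           0.2649       11.52
  solve Keq expr → x = 3.814; check Q = 2.1770e+04
Then add 5.531 M of M.
Step 2:
                    J           M
  init         0.2649       17.05
  Δ            0.1997     -0.2995
  eq           0.4646       16.75
  solve Keq expr → x = -0.09983; check Q = 2.1770e+04

x = -0.09983 M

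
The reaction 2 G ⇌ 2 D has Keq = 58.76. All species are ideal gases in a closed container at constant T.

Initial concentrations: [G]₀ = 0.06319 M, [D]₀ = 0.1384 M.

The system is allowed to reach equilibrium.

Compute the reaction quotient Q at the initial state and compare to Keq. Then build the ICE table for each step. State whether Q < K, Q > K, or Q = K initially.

Q₀ = 4.797; Q < K (proceeds forward)

Q₀ = 4.797 vs Keq = 58.76 ⇒ Q<K, forward
Step 1:
                   G          D
  init       0.06319     0.1384
  Δ         -0.03993    0.03993
  eq         0.02326     0.1783
  solve Keq expr → x = 0.01996; check Q = 58.76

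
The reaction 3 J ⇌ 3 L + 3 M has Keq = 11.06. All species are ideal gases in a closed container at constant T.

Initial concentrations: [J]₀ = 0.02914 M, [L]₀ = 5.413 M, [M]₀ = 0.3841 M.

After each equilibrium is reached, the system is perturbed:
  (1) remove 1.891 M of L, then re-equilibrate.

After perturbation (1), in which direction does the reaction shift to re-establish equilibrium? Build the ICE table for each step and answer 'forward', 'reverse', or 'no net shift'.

Direction: forward

Q₀ = 3.6323e+05 vs Keq = 11.06 ⇒ Q>K, reverse
Step 1:
                   J          L          M
  Initial    0.02914      5.413     0.3841
  Change      0.2594    -0.2594    -0.2594
  Equil       0.2885      5.154     0.1247
  solve Keq expr → x = -0.08646; check Q = 11.06
Then remove 1.891 M of L.
Step 2:
                   J          L          M
  Initial     0.2885      3.263     0.1247
  Change    -0.04169    0.04169    0.04169
  Equil       0.2468      3.304     0.1664
  solve Keq expr → x = 0.0139; check Q = 11.06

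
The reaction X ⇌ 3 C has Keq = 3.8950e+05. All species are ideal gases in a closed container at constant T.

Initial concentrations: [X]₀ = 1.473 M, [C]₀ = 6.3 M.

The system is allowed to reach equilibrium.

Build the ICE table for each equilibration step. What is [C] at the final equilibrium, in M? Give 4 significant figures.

Q₀ = 169.8 vs Keq = 3.8950e+05 ⇒ Q<K, forward
Step 1:
                  X         C
  Initial     1.473       6.3
  Change      -1.47      4.41
  Equil    0.003154     10.71
  solve Keq expr → x = 1.47; check Q = 3.8950e+05

[C]_eq = 10.71 M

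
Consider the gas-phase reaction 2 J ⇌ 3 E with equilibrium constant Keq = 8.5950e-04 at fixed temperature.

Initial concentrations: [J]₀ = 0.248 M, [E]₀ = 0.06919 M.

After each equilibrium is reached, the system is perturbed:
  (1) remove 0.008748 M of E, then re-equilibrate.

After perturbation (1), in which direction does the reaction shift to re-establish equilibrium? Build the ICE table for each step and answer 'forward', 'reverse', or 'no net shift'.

Q₀ = 0.005386 vs Keq = 8.5950e-04 ⇒ Q>K, reverse
Step 1:
                    J           E
  init          0.248     0.06919
  Δ           0.01979    -0.02969
  eq           0.2678      0.0395
  solve Keq expr → x = -0.009896; check Q = 8.5950e-04
Then remove 0.008748 M of E.
Step 2:
                    J           E
  init         0.2678     0.03075
  Δ         -0.005472    0.008208
  eq           0.2623     0.03896
  solve Keq expr → x = 0.002736; check Q = 8.5950e-04

Direction: forward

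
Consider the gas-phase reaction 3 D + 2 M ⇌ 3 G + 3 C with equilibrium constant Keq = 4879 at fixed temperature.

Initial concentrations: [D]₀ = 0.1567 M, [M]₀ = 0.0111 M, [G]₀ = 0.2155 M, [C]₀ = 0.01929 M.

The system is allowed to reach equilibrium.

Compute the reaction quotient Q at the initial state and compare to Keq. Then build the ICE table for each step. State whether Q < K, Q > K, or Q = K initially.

Q₀ = 0.1515; Q < K (proceeds forward)

Q₀ = 0.1515 vs Keq = 4879 ⇒ Q<K, forward
Step 1:
                   D          M          G          C
  I           0.1567     0.0111     0.2155    0.01929
  C         -0.01634    -0.0109    0.01634    0.01634
  E           0.1404 2.0444e-04     0.2318    0.03563
  solve Keq expr → x = 0.005448; check Q = 4879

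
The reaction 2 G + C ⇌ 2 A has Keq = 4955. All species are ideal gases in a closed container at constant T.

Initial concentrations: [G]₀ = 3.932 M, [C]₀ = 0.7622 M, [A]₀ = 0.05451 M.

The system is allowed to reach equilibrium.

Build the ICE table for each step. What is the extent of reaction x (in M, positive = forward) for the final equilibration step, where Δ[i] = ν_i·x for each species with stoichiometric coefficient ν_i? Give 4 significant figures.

Q₀ = 2.5215e-04 vs Keq = 4955 ⇒ Q<K, forward
Step 1:
                    G           C           A
  Initial       3.932      0.7622     0.05451
  Change       -1.524     -0.7621       1.524
  Equil         2.408  8.6765e-05       1.579
  solve Keq expr → x = 0.7621; check Q = 4955

x = 0.7621 M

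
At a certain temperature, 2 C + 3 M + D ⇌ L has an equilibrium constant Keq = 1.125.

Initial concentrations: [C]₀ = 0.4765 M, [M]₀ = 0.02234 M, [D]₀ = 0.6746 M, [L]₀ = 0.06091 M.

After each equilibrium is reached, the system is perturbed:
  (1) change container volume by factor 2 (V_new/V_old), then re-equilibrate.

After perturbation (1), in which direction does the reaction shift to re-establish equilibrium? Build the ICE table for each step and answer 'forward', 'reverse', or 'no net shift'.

Direction: reverse

Q₀ = 3.5667e+04 vs Keq = 1.125 ⇒ Q>K, reverse
Step 1:
                    C           M           D           L
  Initial      0.4765     0.02234      0.6746     0.06091
  Change       0.1173      0.1759     0.05864    -0.05864
  Equil        0.5938      0.1983      0.7332    0.002267
  solve Keq expr → x = -0.05864; check Q = 1.125
Then change container volume by factor 2 (V_new/V_old).
Step 2:
                    C           M           D           L
  Initial      0.2969     0.09913      0.3666    0.001133
  Change     0.002187    0.003281    0.001094   -0.001094
  Equil        0.2991      0.1024      0.3677  3.9750e-05
  solve Keq expr → x = -0.001094; check Q = 1.125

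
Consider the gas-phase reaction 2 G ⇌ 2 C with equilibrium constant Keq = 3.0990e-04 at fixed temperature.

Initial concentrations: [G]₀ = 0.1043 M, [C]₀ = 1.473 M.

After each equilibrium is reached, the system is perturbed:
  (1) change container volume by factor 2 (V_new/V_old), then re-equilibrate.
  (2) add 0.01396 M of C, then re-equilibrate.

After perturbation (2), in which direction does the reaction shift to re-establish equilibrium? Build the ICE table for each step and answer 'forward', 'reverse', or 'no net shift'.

Direction: reverse

Q₀ = 199.5 vs Keq = 3.0990e-04 ⇒ Q>K, reverse
Step 1:
                    G           C
  init         0.1043       1.473
  Δ             1.446      -1.446
  eq             1.55     0.02729
  solve Keq expr → x = -0.7229; check Q = 3.0990e-04
Then change container volume by factor 2 (V_new/V_old).
Step 2:
                    G           C
  init          0.775     0.01364
  Δ                 0           0
  eq            0.775     0.01364
  solve Keq expr → x = 0; check Q = 3.0990e-04
Then add 0.01396 M of C.
Step 3:
                    G           C
  init          0.775      0.0276
  Δ           0.01372    -0.01372
  eq           0.7887     0.01388
  solve Keq expr → x = -0.006859; check Q = 3.0990e-04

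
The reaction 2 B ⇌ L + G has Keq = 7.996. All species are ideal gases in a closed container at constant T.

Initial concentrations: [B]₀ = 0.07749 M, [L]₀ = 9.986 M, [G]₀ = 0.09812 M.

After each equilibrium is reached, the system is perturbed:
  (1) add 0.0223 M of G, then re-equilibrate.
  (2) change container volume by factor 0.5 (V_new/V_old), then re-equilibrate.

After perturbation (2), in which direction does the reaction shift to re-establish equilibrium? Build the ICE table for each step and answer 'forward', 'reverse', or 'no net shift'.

Direction: no net shift

Q₀ = 163.2 vs Keq = 7.996 ⇒ Q>K, reverse
Step 1:
                   B          L          G
  Initial    0.07749      9.986    0.09812
  Change      0.1281   -0.06405   -0.06405
  Equil       0.2056      9.922    0.03407
  solve Keq expr → x = -0.06405; check Q = 7.996
Then add 0.0223 M of G.
Step 2:
                   B          L          G
  Initial     0.2056      9.922    0.05637
  Change     0.02609   -0.01305   -0.01305
  Equil       0.2317      9.909    0.04332
  solve Keq expr → x = -0.01305; check Q = 7.996
Then change container volume by factor 0.5 (V_new/V_old).
Step 3:
                   B          L          G
  Initial     0.4634      19.82    0.08664
  Change           0          0          0
  Equil       0.4634      19.82    0.08664
  solve Keq expr → x = 0; check Q = 7.996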